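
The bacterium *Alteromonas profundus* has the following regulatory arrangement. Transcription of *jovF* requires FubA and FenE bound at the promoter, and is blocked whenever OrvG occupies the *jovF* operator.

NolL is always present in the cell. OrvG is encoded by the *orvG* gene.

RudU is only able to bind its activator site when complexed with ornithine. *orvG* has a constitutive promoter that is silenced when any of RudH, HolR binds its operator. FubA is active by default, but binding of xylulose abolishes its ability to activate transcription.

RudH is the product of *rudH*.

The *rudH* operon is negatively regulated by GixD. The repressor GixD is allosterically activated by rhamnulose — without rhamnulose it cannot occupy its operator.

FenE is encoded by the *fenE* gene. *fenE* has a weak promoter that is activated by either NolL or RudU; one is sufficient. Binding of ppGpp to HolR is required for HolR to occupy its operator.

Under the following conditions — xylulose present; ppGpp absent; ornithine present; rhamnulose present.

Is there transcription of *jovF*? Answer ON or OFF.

Xylulose is present, so FubA is inactive.
Rhamnulose is present, so GixD is active.
With repressor GixD bound, *rudH* is not transcribed.
So RudH is not produced.
ppGpp is absent, so HolR is inactive.
With no repressor bound, *orvG* is transcribed.
So OrvG is produced and active.
NolL is produced constitutively and is active.
Ornithine is present, so RudU is active.
Activator NolL is present, so *fenE* is transcribed.
So FenE is produced and active.
With repressor OrvG bound, *jovF* is not transcribed.

OFF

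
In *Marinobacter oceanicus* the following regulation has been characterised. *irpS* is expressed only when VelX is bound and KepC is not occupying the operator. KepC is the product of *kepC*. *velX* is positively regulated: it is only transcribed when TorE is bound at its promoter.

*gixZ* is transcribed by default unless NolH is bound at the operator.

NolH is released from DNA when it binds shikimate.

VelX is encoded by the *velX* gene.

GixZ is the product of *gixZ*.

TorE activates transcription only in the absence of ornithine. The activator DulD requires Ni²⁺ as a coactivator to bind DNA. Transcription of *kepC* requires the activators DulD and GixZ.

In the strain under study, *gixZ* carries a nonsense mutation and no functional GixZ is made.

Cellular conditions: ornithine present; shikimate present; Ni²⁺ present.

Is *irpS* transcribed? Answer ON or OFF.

Ni²⁺ is present, so DulD is active.
GixZ is non-functional in this strain, so it has no effect.
Required activator GixZ is absent, so *kepC* is not transcribed.
So KepC is not produced.
Ornithine is present, so TorE is inactive.
Required activator TorE is absent, so *velX* is not transcribed.
So VelX is not produced.
Required activator VelX is absent, so *irpS* is not transcribed.

OFF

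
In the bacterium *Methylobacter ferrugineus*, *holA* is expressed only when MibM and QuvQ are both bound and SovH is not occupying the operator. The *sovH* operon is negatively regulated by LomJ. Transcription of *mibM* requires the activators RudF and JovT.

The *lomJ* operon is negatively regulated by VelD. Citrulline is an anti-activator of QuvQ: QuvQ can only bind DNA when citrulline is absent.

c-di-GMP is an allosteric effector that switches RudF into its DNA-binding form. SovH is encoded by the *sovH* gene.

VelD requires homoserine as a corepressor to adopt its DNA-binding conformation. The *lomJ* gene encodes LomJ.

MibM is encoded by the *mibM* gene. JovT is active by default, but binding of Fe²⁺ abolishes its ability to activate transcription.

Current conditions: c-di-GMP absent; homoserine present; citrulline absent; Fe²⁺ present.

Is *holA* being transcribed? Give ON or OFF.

OFF

c-di-GMP is absent, so RudF is inactive.
Fe²⁺ is present, so JovT is inactive.
Required activator RudF is absent, so *mibM* is not transcribed.
So MibM is not produced.
Citrulline is absent, so QuvQ is active.
Homoserine is present, so VelD is active.
With repressor VelD bound, *lomJ* is not transcribed.
So LomJ is not produced.
With no repressor bound, *sovH* is transcribed.
So SovH is produced and active.
With repressor SovH bound, *holA* is not transcribed.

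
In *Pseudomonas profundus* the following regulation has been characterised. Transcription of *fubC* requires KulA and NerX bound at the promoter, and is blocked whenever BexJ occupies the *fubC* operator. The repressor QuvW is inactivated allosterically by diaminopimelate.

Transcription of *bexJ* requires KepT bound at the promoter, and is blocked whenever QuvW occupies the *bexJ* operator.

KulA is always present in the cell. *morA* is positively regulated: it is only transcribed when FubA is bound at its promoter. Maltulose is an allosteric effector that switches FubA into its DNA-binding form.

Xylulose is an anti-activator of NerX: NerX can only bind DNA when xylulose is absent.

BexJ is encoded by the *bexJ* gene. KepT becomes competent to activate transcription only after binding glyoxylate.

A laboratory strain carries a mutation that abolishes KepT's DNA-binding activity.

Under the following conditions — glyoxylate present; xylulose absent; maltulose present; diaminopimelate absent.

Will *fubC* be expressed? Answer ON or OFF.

ON

KepT is non-functional in this strain, so it has no effect.
Diaminopimelate is absent, so QuvW is active.
With repressor QuvW bound, *bexJ* is not transcribed.
So BexJ is not produced.
KulA is produced constitutively and is active.
Xylulose is absent, so NerX is active.
No repressor is bound and KulA and NerX are active, so *fubC* is transcribed.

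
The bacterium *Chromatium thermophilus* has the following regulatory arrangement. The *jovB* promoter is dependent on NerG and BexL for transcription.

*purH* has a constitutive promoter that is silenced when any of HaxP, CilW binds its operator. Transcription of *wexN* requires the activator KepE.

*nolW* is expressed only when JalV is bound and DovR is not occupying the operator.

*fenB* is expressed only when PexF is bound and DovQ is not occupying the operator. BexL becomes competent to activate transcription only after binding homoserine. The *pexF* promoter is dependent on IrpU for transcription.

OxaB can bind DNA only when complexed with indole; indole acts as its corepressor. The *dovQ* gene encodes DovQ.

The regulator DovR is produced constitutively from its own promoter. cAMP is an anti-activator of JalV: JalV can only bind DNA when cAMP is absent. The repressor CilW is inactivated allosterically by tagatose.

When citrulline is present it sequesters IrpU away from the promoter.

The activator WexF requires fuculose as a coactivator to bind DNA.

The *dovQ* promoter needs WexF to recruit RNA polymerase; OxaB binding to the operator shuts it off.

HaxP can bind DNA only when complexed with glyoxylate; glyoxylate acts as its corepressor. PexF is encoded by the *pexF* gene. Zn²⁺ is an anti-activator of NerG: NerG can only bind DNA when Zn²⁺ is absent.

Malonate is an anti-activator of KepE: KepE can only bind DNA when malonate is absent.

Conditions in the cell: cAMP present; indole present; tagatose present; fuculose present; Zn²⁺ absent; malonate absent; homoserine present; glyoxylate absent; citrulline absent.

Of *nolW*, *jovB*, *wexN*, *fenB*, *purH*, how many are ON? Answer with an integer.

DovR is produced constitutively and is active.
cAMP is present, so JalV is inactive.
With repressor DovR bound, *nolW* is not transcribed.
→ *nolW* is OFF.
Zn²⁺ is absent, so NerG is active.
Homoserine is present, so BexL is active.
No repressor is bound and NerG and BexL are active, so *jovB* is transcribed.
→ *jovB* is ON.
Malonate is absent, so KepE is active.
No repressor is bound and KepE is active, so *wexN* is transcribed.
→ *wexN* is ON.
Indole is present, so OxaB is active.
Fuculose is present, so WexF is active.
With repressor OxaB bound, *dovQ* is not transcribed.
So DovQ is not produced.
Citrulline is absent, so IrpU is active.
No repressor is bound and IrpU is active, so *pexF* is transcribed.
So PexF is produced and active.
No repressor is bound and PexF is active, so *fenB* is transcribed.
→ *fenB* is ON.
Glyoxylate is absent, so HaxP is inactive.
Tagatose is present, so CilW is inactive.
With no repressor bound, *purH* is transcribed.
→ *purH* is ON.
4 of the 5 genes are transcribed.

4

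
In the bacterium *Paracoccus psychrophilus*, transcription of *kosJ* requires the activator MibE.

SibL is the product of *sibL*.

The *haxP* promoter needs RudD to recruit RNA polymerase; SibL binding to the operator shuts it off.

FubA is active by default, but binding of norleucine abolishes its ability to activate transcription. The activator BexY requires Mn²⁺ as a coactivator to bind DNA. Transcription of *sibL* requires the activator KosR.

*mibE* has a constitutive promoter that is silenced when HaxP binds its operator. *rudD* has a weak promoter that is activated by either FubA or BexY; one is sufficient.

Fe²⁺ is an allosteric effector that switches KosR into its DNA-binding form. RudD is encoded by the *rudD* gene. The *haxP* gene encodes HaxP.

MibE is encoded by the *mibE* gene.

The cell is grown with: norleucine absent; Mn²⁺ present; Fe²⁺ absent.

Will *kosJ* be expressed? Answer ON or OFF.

Fe²⁺ is absent, so KosR is inactive.
Required activator KosR is absent, so *sibL* is not transcribed.
So SibL is not produced.
Norleucine is absent, so FubA is active.
Mn²⁺ is present, so BexY is active.
Activator FubA is present, so *rudD* is transcribed.
So RudD is produced and active.
No repressor is bound and RudD is active, so *haxP* is transcribed.
So HaxP is produced and active.
With repressor HaxP bound, *mibE* is not transcribed.
So MibE is not produced.
Required activator MibE is absent, so *kosJ* is not transcribed.

OFF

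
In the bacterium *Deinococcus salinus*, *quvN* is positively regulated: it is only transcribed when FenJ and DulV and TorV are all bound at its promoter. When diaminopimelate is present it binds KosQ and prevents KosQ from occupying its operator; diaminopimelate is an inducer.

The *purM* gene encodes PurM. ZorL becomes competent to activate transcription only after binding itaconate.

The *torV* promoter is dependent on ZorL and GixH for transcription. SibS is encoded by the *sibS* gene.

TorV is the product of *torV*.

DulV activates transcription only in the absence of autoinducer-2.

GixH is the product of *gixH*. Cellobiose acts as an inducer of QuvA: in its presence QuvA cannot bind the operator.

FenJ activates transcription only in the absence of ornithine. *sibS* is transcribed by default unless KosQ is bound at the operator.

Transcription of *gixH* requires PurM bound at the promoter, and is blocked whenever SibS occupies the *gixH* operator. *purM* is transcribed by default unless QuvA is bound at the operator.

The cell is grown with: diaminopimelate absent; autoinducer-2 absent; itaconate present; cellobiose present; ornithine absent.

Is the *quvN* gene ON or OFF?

ON

Ornithine is absent, so FenJ is active.
Autoinducer-2 is absent, so DulV is active.
Itaconate is present, so ZorL is active.
Cellobiose is present, so QuvA is inactive.
With no repressor bound, *purM* is transcribed.
So PurM is produced and active.
Diaminopimelate is absent, so KosQ is active.
With repressor KosQ bound, *sibS* is not transcribed.
So SibS is not produced.
No repressor is bound and PurM is active, so *gixH* is transcribed.
So GixH is produced and active.
No repressor is bound and ZorL and GixH are active, so *torV* is transcribed.
So TorV is produced and active.
No repressor is bound and FenJ and DulV and TorV are active, so *quvN* is transcribed.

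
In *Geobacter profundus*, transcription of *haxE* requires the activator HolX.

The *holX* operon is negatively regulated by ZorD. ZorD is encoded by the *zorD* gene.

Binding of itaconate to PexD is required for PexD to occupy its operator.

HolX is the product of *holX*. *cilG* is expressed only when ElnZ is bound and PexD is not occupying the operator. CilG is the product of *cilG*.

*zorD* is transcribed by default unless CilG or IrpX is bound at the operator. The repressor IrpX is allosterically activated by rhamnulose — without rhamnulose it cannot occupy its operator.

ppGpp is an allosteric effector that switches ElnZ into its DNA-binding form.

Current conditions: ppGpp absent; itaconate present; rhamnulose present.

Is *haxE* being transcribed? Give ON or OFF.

ON

ppGpp is absent, so ElnZ is inactive.
Itaconate is present, so PexD is active.
With repressor PexD bound, *cilG* is not transcribed.
So CilG is not produced.
Rhamnulose is present, so IrpX is active.
With repressor IrpX bound, *zorD* is not transcribed.
So ZorD is not produced.
With no repressor bound, *holX* is transcribed.
So HolX is produced and active.
No repressor is bound and HolX is active, so *haxE* is transcribed.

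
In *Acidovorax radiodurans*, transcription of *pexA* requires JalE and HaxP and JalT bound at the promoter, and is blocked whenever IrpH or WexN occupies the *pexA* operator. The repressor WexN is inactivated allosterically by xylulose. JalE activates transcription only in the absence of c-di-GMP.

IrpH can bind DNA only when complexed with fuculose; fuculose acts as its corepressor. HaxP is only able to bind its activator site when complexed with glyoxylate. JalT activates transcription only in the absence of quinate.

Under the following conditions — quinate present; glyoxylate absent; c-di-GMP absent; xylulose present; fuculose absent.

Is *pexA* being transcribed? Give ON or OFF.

OFF

c-di-GMP is absent, so JalE is active.
Fuculose is absent, so IrpH is inactive.
Glyoxylate is absent, so HaxP is inactive.
Xylulose is present, so WexN is inactive.
Quinate is present, so JalT is inactive.
Required activator HaxP is absent, so *pexA* is not transcribed.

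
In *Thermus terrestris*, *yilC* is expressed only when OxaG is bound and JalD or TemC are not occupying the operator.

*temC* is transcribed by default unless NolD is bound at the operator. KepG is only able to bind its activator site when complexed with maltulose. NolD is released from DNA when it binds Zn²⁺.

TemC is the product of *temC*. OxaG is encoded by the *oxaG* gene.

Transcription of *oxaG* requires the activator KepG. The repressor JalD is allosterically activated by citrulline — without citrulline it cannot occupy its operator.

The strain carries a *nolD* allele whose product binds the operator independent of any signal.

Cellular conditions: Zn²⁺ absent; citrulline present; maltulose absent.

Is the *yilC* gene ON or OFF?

OFF

Citrulline is present, so JalD is active.
Maltulose is absent, so KepG is inactive.
Required activator KepG is absent, so *oxaG* is not transcribed.
So OxaG is not produced.
NolD is constitutively active in this strain.
With repressor NolD bound, *temC* is not transcribed.
So TemC is not produced.
With repressor JalD bound, *yilC* is not transcribed.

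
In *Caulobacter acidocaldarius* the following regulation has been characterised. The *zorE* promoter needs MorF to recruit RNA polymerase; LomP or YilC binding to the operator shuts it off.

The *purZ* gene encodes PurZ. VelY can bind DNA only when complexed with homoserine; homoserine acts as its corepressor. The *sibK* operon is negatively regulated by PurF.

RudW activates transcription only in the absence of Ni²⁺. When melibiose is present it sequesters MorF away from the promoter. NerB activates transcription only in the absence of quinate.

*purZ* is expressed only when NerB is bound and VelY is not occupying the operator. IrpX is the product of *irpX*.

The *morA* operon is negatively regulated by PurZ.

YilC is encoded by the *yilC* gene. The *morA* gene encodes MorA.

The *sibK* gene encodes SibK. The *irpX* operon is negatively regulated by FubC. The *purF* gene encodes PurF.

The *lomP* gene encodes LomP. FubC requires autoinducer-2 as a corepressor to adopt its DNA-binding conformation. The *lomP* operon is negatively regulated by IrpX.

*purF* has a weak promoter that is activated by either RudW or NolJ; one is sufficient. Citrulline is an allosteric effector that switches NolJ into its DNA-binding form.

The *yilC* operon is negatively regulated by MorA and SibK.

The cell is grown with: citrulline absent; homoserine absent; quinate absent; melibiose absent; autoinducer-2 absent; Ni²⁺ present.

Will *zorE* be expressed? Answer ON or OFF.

ON

Melibiose is absent, so MorF is active.
Autoinducer-2 is absent, so FubC is inactive.
With no repressor bound, *irpX* is transcribed.
So IrpX is produced and active.
With repressor IrpX bound, *lomP* is not transcribed.
So LomP is not produced.
Homoserine is absent, so VelY is inactive.
Quinate is absent, so NerB is active.
No repressor is bound and NerB is active, so *purZ* is transcribed.
So PurZ is produced and active.
With repressor PurZ bound, *morA* is not transcribed.
So MorA is not produced.
Ni²⁺ is present, so RudW is inactive.
Citrulline is absent, so NolJ is inactive.
No activator is available at the *purF* promoter, so *purF* is not transcribed.
So PurF is not produced.
With no repressor bound, *sibK* is transcribed.
So SibK is produced and active.
With repressor SibK bound, *yilC* is not transcribed.
So YilC is not produced.
No repressor is bound and MorF is active, so *zorE* is transcribed.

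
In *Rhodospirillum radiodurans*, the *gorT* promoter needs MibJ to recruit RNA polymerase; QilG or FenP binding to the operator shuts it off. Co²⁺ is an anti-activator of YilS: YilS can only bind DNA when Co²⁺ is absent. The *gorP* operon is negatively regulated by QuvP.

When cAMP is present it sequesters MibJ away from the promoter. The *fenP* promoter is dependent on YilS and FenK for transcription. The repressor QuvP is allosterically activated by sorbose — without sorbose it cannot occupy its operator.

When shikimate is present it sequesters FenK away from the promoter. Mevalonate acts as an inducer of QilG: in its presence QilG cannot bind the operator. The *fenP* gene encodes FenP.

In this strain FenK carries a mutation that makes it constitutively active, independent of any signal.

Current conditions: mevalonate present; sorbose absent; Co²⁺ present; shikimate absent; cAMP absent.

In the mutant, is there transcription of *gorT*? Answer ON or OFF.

ON

cAMP is absent, so MibJ is active.
Mevalonate is present, so QilG is inactive.
Co²⁺ is present, so YilS is inactive.
FenK is constitutively active in this strain.
Required activator YilS is absent, so *fenP* is not transcribed.
So FenP is not produced.
No repressor is bound and MibJ is active, so *gorT* is transcribed.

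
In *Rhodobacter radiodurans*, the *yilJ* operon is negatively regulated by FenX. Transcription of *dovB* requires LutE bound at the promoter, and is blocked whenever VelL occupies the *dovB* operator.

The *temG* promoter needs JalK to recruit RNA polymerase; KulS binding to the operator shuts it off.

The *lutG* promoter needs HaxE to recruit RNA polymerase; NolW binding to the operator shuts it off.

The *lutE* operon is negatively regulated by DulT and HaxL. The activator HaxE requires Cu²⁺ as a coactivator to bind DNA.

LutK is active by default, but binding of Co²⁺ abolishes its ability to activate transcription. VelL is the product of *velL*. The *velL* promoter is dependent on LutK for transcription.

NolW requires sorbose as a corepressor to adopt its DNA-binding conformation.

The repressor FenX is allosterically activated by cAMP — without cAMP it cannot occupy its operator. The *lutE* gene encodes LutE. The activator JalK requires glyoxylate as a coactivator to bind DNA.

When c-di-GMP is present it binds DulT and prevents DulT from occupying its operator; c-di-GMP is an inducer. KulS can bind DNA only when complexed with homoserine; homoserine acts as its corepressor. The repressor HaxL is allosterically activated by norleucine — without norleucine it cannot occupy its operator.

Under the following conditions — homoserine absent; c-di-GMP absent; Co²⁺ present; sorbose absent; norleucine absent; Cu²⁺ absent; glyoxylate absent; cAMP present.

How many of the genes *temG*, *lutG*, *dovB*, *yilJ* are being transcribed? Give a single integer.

0

Glyoxylate is absent, so JalK is inactive.
Homoserine is absent, so KulS is inactive.
Required activator JalK is absent, so *temG* is not transcribed.
→ *temG* is OFF.
Cu²⁺ is absent, so HaxE is inactive.
Sorbose is absent, so NolW is inactive.
Required activator HaxE is absent, so *lutG* is not transcribed.
→ *lutG* is OFF.
c-di-GMP is absent, so DulT is active.
Norleucine is absent, so HaxL is inactive.
With repressor DulT bound, *lutE* is not transcribed.
So LutE is not produced.
Co²⁺ is present, so LutK is inactive.
Required activator LutK is absent, so *velL* is not transcribed.
So VelL is not produced.
Required activator LutE is absent, so *dovB* is not transcribed.
→ *dovB* is OFF.
cAMP is present, so FenX is active.
With repressor FenX bound, *yilJ* is not transcribed.
→ *yilJ* is OFF.
0 of the 4 genes are transcribed.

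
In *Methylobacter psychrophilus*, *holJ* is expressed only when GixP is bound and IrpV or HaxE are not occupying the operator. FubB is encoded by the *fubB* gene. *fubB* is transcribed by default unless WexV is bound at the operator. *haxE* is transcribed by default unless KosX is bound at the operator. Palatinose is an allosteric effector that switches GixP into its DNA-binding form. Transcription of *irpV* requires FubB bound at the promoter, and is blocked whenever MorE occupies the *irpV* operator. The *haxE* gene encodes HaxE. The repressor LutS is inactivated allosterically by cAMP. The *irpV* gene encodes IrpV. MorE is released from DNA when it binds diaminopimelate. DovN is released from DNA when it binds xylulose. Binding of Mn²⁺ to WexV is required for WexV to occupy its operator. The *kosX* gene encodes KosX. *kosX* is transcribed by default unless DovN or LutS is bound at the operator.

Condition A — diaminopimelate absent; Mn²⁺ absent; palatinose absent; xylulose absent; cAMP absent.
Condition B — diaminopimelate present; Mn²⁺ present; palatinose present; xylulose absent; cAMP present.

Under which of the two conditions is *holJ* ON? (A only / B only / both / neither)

Condition A:
Diaminopimelate is absent, so MorE is active.
Mn²⁺ is absent, so WexV is inactive.
With no repressor bound, *fubB* is transcribed.
So FubB is produced and active.
With repressor MorE bound, *irpV* is not transcribed.
So IrpV is not produced.
Palatinose is absent, so GixP is inactive.
Xylulose is absent, so DovN is active.
cAMP is absent, so LutS is active.
With repressor DovN bound, *kosX* is not transcribed.
So KosX is not produced.
With no repressor bound, *haxE* is transcribed.
So HaxE is produced and active.
With repressor HaxE bound, *holJ* is not transcribed.
→ *holJ* is OFF in A.
Condition B:
Diaminopimelate is present, so MorE is inactive.
Mn²⁺ is present, so WexV is active.
With repressor WexV bound, *fubB* is not transcribed.
So FubB is not produced.
Required activator FubB is absent, so *irpV* is not transcribed.
So IrpV is not produced.
Palatinose is present, so GixP is active.
Xylulose is absent, so DovN is active.
cAMP is present, so LutS is inactive.
With repressor DovN bound, *kosX* is not transcribed.
So KosX is not produced.
With no repressor bound, *haxE* is transcribed.
So HaxE is produced and active.
With repressor HaxE bound, *holJ* is not transcribed.
→ *holJ* is OFF in B.

neither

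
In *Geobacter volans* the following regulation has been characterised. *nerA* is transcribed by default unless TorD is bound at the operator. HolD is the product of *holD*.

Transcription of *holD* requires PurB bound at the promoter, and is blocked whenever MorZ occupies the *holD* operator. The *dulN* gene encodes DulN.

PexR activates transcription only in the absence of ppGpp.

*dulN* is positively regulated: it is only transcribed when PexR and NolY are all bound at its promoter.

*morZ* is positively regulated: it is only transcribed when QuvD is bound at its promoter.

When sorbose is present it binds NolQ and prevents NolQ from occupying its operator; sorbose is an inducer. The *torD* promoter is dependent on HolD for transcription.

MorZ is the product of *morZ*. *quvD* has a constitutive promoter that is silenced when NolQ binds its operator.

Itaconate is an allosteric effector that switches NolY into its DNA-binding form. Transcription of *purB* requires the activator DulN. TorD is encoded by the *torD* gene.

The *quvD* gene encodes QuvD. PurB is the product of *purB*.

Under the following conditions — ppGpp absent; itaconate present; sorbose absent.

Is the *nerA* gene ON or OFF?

ppGpp is absent, so PexR is active.
Itaconate is present, so NolY is active.
No repressor is bound and PexR and NolY are active, so *dulN* is transcribed.
So DulN is produced and active.
No repressor is bound and DulN is active, so *purB* is transcribed.
So PurB is produced and active.
Sorbose is absent, so NolQ is active.
With repressor NolQ bound, *quvD* is not transcribed.
So QuvD is not produced.
Required activator QuvD is absent, so *morZ* is not transcribed.
So MorZ is not produced.
No repressor is bound and PurB is active, so *holD* is transcribed.
So HolD is produced and active.
No repressor is bound and HolD is active, so *torD* is transcribed.
So TorD is produced and active.
With repressor TorD bound, *nerA* is not transcribed.

OFF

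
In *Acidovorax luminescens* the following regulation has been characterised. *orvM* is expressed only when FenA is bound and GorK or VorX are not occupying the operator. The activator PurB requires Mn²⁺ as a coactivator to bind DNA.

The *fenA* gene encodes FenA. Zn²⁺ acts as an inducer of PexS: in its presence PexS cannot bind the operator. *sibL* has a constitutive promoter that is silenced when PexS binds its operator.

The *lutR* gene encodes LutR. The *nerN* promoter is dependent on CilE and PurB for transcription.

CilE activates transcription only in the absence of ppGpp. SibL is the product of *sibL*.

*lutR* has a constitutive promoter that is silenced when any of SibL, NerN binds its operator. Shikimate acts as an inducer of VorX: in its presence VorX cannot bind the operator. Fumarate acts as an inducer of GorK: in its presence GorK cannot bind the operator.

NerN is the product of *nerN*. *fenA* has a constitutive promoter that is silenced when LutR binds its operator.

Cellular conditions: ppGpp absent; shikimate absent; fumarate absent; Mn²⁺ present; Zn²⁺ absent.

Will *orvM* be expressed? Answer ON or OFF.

OFF

Zn²⁺ is absent, so PexS is active.
With repressor PexS bound, *sibL* is not transcribed.
So SibL is not produced.
ppGpp is absent, so CilE is active.
Mn²⁺ is present, so PurB is active.
No repressor is bound and CilE and PurB are active, so *nerN* is transcribed.
So NerN is produced and active.
With repressor NerN bound, *lutR* is not transcribed.
So LutR is not produced.
With no repressor bound, *fenA* is transcribed.
So FenA is produced and active.
Fumarate is absent, so GorK is active.
Shikimate is absent, so VorX is active.
With repressor GorK bound, *orvM* is not transcribed.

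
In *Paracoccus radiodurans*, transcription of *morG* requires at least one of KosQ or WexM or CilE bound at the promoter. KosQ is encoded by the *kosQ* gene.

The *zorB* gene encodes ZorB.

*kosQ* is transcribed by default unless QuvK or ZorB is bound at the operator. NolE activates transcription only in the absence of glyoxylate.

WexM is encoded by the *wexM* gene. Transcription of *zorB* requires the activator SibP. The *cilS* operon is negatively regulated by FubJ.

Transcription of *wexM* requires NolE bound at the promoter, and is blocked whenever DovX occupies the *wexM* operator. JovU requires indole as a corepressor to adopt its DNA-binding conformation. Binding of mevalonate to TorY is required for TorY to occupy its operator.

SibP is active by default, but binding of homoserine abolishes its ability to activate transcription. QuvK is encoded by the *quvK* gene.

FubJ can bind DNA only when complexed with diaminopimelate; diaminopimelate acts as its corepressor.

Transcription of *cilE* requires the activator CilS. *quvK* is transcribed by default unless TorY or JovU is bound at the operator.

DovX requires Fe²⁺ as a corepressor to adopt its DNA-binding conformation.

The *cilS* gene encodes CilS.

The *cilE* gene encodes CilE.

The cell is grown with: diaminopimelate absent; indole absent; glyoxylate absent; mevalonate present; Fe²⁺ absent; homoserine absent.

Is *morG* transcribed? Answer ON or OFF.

Mevalonate is present, so TorY is active.
Indole is absent, so JovU is inactive.
With repressor TorY bound, *quvK* is not transcribed.
So QuvK is not produced.
Homoserine is absent, so SibP is active.
No repressor is bound and SibP is active, so *zorB* is transcribed.
So ZorB is produced and active.
With repressor ZorB bound, *kosQ* is not transcribed.
So KosQ is not produced.
Glyoxylate is absent, so NolE is active.
Fe²⁺ is absent, so DovX is inactive.
No repressor is bound and NolE is active, so *wexM* is transcribed.
So WexM is produced and active.
Diaminopimelate is absent, so FubJ is inactive.
With no repressor bound, *cilS* is transcribed.
So CilS is produced and active.
No repressor is bound and CilS is active, so *cilE* is transcribed.
So CilE is produced and active.
Activator WexM is present, so *morG* is transcribed.

ON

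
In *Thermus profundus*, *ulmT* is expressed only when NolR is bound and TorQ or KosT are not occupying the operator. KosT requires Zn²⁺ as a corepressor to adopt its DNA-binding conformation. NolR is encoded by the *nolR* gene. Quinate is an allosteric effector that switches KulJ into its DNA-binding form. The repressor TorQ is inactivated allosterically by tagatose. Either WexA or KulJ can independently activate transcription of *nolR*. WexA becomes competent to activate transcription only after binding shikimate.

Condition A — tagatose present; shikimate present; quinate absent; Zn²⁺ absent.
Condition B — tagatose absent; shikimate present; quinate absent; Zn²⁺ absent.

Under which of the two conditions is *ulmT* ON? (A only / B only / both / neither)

A only

Condition A:
Tagatose is present, so TorQ is inactive.
Shikimate is present, so WexA is active.
Quinate is absent, so KulJ is inactive.
Activator WexA is present, so *nolR* is transcribed.
So NolR is produced and active.
Zn²⁺ is absent, so KosT is inactive.
No repressor is bound and NolR is active, so *ulmT* is transcribed.
→ *ulmT* is ON in A.
Condition B:
Tagatose is absent, so TorQ is active.
Shikimate is present, so WexA is active.
Quinate is absent, so KulJ is inactive.
Activator WexA is present, so *nolR* is transcribed.
So NolR is produced and active.
Zn²⁺ is absent, so KosT is inactive.
With repressor TorQ bound, *ulmT* is not transcribed.
→ *ulmT* is OFF in B.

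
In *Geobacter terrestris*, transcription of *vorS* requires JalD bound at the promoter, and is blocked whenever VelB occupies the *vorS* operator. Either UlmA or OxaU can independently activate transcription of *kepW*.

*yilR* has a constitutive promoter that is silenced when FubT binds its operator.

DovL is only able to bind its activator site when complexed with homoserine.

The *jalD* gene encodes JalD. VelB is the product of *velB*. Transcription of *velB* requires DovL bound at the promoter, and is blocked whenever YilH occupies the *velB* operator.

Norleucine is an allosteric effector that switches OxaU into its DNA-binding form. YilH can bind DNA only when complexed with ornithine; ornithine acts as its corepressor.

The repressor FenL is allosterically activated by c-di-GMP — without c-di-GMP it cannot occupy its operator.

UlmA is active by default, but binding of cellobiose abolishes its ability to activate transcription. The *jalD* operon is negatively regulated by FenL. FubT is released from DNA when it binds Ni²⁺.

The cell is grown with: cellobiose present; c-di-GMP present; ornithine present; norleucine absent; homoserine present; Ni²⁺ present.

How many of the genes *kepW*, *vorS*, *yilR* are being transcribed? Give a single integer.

Cellobiose is present, so UlmA is inactive.
Norleucine is absent, so OxaU is inactive.
No activator is available at the *kepW* promoter, so *kepW* is not transcribed.
→ *kepW* is OFF.
c-di-GMP is present, so FenL is active.
With repressor FenL bound, *jalD* is not transcribed.
So JalD is not produced.
Homoserine is present, so DovL is active.
Ornithine is present, so YilH is active.
With repressor YilH bound, *velB* is not transcribed.
So VelB is not produced.
Required activator JalD is absent, so *vorS* is not transcribed.
→ *vorS* is OFF.
Ni²⁺ is present, so FubT is inactive.
With no repressor bound, *yilR* is transcribed.
→ *yilR* is ON.
1 of the 3 genes is transcribed.

1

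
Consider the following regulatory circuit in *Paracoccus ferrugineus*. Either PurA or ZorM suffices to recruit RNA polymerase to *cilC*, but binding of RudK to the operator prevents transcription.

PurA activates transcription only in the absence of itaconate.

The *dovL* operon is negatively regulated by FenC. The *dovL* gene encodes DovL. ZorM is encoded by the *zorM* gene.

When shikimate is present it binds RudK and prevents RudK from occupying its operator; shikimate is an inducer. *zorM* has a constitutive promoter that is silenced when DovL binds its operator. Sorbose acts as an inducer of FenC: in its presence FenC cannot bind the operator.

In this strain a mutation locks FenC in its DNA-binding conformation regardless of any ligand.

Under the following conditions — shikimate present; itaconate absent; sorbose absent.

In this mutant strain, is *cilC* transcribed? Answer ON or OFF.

Shikimate is present, so RudK is inactive.
Itaconate is absent, so PurA is active.
FenC is constitutively active in this strain.
With repressor FenC bound, *dovL* is not transcribed.
So DovL is not produced.
With no repressor bound, *zorM* is transcribed.
So ZorM is produced and active.
Activator PurA is present, so *cilC* is transcribed.

ON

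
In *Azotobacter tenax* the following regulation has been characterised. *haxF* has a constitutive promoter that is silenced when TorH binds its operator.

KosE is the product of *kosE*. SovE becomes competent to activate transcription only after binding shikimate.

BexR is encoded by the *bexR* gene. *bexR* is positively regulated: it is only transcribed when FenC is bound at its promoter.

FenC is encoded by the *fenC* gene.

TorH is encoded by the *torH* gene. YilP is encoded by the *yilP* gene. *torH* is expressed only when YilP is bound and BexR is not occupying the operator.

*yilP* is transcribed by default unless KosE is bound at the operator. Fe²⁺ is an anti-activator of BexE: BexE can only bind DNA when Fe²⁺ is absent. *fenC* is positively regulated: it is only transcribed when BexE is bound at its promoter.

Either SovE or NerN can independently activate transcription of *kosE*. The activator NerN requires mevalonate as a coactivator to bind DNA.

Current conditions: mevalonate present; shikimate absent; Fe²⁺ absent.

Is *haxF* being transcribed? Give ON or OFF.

Fe²⁺ is absent, so BexE is active.
No repressor is bound and BexE is active, so *fenC* is transcribed.
So FenC is produced and active.
No repressor is bound and FenC is active, so *bexR* is transcribed.
So BexR is produced and active.
Shikimate is absent, so SovE is inactive.
Mevalonate is present, so NerN is active.
Activator NerN is present, so *kosE* is transcribed.
So KosE is produced and active.
With repressor KosE bound, *yilP* is not transcribed.
So YilP is not produced.
With repressor BexR bound, *torH* is not transcribed.
So TorH is not produced.
With no repressor bound, *haxF* is transcribed.

ON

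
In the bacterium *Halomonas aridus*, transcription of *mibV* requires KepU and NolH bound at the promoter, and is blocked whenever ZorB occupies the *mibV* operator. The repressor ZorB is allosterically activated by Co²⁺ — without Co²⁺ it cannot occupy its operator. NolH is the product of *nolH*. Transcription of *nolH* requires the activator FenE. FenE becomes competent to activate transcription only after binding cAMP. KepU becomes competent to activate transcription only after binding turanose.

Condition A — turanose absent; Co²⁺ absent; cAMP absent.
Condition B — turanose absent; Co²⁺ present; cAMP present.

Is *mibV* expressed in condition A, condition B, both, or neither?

neither

Condition A:
Turanose is absent, so KepU is inactive.
Co²⁺ is absent, so ZorB is inactive.
cAMP is absent, so FenE is inactive.
Required activator FenE is absent, so *nolH* is not transcribed.
So NolH is not produced.
Required activator KepU is absent, so *mibV* is not transcribed.
→ *mibV* is OFF in A.
Condition B:
Turanose is absent, so KepU is inactive.
Co²⁺ is present, so ZorB is active.
cAMP is present, so FenE is active.
No repressor is bound and FenE is active, so *nolH* is transcribed.
So NolH is produced and active.
With repressor ZorB bound, *mibV* is not transcribed.
→ *mibV* is OFF in B.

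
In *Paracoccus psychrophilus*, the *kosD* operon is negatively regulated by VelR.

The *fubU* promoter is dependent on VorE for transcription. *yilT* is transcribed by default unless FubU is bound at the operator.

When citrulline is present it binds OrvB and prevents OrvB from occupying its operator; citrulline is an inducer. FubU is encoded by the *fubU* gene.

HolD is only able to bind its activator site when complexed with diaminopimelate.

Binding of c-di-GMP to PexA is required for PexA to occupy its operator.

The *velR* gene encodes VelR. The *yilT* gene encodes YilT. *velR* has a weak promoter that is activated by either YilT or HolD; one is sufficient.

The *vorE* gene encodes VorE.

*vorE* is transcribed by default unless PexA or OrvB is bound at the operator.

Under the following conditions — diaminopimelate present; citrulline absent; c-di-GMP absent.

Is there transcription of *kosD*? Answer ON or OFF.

OFF

c-di-GMP is absent, so PexA is inactive.
Citrulline is absent, so OrvB is active.
With repressor OrvB bound, *vorE* is not transcribed.
So VorE is not produced.
Required activator VorE is absent, so *fubU* is not transcribed.
So FubU is not produced.
With no repressor bound, *yilT* is transcribed.
So YilT is produced and active.
Diaminopimelate is present, so HolD is active.
Activator YilT is present, so *velR* is transcribed.
So VelR is produced and active.
With repressor VelR bound, *kosD* is not transcribed.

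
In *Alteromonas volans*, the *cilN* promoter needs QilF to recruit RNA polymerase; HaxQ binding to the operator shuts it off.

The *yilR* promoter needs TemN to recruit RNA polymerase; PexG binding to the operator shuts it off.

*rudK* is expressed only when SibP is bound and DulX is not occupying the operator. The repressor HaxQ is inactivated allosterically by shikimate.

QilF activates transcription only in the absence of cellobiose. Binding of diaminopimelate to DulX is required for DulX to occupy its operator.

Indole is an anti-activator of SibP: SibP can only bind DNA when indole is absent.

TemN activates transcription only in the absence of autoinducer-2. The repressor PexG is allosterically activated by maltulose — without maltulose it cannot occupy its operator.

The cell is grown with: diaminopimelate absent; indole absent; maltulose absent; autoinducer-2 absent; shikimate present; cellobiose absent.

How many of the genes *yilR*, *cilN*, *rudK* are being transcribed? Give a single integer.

3

Maltulose is absent, so PexG is inactive.
Autoinducer-2 is absent, so TemN is active.
No repressor is bound and TemN is active, so *yilR* is transcribed.
→ *yilR* is ON.
Shikimate is present, so HaxQ is inactive.
Cellobiose is absent, so QilF is active.
No repressor is bound and QilF is active, so *cilN* is transcribed.
→ *cilN* is ON.
Diaminopimelate is absent, so DulX is inactive.
Indole is absent, so SibP is active.
No repressor is bound and SibP is active, so *rudK* is transcribed.
→ *rudK* is ON.
3 of the 3 genes are transcribed.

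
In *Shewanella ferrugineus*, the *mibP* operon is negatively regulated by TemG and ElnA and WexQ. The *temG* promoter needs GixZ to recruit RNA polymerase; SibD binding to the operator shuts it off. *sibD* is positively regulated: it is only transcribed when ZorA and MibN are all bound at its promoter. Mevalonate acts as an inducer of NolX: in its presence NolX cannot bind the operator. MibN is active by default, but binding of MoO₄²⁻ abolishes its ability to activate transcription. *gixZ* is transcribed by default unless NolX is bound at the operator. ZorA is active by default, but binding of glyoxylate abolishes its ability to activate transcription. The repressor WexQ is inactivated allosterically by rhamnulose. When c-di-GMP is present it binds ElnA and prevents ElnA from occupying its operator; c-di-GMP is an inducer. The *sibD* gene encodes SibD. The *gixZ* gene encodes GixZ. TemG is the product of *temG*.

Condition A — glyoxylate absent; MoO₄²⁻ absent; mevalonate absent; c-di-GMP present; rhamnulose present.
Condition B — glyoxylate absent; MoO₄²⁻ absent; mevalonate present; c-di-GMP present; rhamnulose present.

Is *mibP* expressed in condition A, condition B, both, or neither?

both

Condition A:
Glyoxylate is absent, so ZorA is active.
MoO₄²⁻ is absent, so MibN is active.
No repressor is bound and ZorA and MibN are active, so *sibD* is transcribed.
So SibD is produced and active.
Mevalonate is absent, so NolX is active.
With repressor NolX bound, *gixZ* is not transcribed.
So GixZ is not produced.
With repressor SibD bound, *temG* is not transcribed.
So TemG is not produced.
c-di-GMP is present, so ElnA is inactive.
Rhamnulose is present, so WexQ is inactive.
With no repressor bound, *mibP* is transcribed.
→ *mibP* is ON in A.
Condition B:
Glyoxylate is absent, so ZorA is active.
MoO₄²⁻ is absent, so MibN is active.
No repressor is bound and ZorA and MibN are active, so *sibD* is transcribed.
So SibD is produced and active.
Mevalonate is present, so NolX is inactive.
With no repressor bound, *gixZ* is transcribed.
So GixZ is produced and active.
With repressor SibD bound, *temG* is not transcribed.
So TemG is not produced.
c-di-GMP is present, so ElnA is inactive.
Rhamnulose is present, so WexQ is inactive.
With no repressor bound, *mibP* is transcribed.
→ *mibP* is ON in B.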